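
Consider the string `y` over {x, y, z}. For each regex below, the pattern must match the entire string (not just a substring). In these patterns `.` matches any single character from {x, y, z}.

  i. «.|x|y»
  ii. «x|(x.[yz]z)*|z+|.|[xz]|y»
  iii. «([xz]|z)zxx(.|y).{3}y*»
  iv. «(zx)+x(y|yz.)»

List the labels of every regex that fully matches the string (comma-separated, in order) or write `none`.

i → match
ii → match
iii → no match
iv → no match — must start with `zx`

i, ii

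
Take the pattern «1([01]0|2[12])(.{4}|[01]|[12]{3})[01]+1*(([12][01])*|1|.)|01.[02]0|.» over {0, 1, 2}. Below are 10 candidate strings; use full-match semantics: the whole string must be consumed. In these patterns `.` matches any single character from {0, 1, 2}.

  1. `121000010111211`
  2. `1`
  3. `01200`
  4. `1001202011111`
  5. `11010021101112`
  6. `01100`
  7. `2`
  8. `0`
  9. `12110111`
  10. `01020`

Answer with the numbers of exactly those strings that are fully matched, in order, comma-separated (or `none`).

1 → no match
2. `1` → match
3. `01200` → match
4 → match
5 → match
6. `01100` → match
7. `2` → match
8. `0` → match
9. `12110111` → match
10. `01020` → match

2, 3, 4, 5, 6, 7, 8, 9, 10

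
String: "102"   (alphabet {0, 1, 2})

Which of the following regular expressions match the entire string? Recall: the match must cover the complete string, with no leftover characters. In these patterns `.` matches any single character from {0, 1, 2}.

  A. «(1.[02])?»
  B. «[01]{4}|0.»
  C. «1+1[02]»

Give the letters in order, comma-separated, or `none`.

A → match
B → no match
C → no match

A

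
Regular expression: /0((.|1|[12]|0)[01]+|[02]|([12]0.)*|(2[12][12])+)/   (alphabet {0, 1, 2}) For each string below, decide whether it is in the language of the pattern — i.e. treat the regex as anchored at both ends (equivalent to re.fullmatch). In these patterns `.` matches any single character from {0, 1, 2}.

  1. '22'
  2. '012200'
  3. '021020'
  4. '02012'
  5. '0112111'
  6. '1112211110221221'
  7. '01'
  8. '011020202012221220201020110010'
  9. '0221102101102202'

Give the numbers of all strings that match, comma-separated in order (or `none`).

1 → no match — must start with '0'
2 → no match
3 → no match
4 → no match
5 → no match
6 → no match — must start with '0'
7 → no match
8 → no match
9 → no match

none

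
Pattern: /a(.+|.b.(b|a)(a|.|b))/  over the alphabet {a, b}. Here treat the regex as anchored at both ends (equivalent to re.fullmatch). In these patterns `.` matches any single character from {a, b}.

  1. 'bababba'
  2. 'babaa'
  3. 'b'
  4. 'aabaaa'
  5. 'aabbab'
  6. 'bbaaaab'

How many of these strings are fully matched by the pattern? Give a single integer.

2

1 → no match — must start with 'a'
2 → no match — must start with 'a'
3 → no match — must start with 'a'
4 → match
5 → match
6 → no match — must start with 'a'
Total matched: 2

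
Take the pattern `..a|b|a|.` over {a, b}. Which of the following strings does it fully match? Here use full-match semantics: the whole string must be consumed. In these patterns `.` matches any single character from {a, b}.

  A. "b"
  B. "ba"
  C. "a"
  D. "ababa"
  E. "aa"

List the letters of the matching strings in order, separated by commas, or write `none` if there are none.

A → match
B → no match
C → match
D → no match
E → no match

A, C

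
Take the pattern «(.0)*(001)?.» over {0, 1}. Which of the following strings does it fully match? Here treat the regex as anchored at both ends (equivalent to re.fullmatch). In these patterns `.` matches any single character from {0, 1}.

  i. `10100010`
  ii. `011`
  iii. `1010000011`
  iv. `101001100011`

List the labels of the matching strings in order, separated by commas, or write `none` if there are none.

i → match
ii → no match
iii → match
iv → no match

i, iii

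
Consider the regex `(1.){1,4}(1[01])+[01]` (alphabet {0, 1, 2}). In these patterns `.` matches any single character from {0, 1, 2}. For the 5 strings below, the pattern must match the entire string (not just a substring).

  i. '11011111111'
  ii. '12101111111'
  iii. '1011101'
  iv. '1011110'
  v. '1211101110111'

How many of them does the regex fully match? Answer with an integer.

4

i → no match
ii → match
iii → match
iv → match
v → match
Total matched: 4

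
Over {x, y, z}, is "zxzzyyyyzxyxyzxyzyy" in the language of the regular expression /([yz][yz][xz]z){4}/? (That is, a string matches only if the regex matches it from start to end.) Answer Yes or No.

Every match must end with "z", but "zxzzyyyyzxyxyzxyzyy" does not.

No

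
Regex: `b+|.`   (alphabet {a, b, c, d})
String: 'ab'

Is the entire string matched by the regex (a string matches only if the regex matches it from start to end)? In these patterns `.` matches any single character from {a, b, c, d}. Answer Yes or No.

No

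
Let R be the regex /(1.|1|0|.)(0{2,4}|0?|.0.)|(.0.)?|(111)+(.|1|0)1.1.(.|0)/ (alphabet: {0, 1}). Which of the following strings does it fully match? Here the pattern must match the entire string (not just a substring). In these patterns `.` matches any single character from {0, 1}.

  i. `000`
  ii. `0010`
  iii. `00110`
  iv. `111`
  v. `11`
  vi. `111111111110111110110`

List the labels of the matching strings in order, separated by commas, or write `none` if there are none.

i → match
ii → no match
iii → no match
iv → no match
v → match
vi → no match

i, v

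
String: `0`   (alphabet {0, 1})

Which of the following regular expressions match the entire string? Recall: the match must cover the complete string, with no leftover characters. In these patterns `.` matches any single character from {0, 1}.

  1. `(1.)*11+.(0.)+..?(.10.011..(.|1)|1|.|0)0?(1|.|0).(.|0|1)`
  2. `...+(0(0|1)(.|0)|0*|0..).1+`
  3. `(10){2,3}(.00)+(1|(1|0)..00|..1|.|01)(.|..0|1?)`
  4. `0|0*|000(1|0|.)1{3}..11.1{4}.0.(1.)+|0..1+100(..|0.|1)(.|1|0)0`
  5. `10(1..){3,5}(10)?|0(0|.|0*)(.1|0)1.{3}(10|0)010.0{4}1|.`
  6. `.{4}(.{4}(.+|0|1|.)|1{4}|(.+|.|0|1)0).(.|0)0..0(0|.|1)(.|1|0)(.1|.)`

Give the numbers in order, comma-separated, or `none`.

1 → no match
2 → no match — must end with `1`
3 → no match — must start with `10`
4 → match
5 → match
6 → no match

4, 5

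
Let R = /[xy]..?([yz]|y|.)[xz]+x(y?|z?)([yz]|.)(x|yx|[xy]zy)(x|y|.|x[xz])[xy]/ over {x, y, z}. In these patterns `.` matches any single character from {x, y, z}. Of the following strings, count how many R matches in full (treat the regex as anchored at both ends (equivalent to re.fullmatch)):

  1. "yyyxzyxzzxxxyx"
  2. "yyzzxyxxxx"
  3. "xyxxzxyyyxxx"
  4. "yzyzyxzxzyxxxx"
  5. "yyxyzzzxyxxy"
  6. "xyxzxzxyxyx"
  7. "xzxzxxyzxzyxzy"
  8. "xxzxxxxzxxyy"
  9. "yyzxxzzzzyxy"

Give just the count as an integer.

6

1 → no match
2 → match
3 → match
4 → no match
5 → match
6 → match
7 → match
8 → match
9 → no match
Total matched: 6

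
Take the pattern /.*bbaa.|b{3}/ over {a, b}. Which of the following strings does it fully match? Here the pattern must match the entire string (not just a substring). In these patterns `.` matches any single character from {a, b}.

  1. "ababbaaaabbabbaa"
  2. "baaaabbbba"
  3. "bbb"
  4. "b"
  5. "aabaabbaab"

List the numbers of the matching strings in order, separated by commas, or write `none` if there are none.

3, 5

1 → no match
2 → no match
3 → match
4 → no match
5 → match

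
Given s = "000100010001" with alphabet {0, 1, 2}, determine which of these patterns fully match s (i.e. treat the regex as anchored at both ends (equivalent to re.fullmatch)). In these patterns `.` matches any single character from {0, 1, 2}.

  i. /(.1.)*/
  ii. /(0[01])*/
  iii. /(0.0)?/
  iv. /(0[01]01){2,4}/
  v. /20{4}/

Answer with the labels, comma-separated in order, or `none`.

i → no match
ii → match
iii → no match
iv → match
v → no match — must start with "20"

ii, iv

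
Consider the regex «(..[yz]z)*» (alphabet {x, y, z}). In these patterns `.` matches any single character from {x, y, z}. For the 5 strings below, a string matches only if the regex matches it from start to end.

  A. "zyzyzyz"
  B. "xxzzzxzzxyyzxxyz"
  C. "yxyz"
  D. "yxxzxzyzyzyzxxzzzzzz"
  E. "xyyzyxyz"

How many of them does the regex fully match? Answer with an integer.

3

A → no match
B → match
C → match
D → no match
E → match
Total matched: 3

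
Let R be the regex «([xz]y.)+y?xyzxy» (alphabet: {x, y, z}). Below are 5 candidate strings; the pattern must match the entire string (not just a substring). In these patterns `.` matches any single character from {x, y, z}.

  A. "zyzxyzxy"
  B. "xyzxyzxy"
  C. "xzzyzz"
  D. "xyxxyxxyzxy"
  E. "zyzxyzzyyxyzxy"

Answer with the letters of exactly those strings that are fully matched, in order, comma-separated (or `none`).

A, B, D, E

A → match
B → match
C → no match — must end with "xyzxy"
D → match
E → match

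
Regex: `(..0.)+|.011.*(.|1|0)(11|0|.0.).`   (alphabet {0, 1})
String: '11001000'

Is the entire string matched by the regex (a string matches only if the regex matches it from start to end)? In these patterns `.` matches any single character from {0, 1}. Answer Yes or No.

Yes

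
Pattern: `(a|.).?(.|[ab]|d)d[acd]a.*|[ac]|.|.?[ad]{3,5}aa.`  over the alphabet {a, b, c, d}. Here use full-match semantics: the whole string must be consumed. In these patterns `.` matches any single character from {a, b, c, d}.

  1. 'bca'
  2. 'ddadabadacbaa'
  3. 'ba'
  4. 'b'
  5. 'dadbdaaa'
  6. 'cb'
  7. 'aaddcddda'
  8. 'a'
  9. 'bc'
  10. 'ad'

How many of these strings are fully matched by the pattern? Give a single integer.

2

1. 'bca' → no match
2 → no match
3. 'ba' → no match
4. 'b' → match
5. 'dadbdaaa' → no match
6. 'cb' → no match
7. 'aaddcddda' → no match
8. 'a' → match
9. 'bc' → no match
10. 'ad' → no match
Total matched: 2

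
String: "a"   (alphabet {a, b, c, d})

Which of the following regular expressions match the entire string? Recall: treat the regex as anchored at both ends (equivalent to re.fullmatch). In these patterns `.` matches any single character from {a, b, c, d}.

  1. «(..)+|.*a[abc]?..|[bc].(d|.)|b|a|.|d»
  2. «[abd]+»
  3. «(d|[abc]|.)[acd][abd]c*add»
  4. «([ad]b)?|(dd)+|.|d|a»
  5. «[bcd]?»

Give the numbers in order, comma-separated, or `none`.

1, 2, 4

1 → match
2 → match
3 → no match — must end with "add"
4 → match
5 → no match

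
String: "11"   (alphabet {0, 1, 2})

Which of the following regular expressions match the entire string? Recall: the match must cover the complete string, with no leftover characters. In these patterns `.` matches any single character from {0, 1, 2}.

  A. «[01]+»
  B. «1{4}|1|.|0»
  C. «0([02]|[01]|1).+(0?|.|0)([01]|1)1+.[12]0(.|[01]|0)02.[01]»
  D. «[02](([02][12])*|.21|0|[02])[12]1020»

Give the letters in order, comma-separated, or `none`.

A → match
B → no match
C → no match — must start with "0"
D → no match — must end with "1020"

A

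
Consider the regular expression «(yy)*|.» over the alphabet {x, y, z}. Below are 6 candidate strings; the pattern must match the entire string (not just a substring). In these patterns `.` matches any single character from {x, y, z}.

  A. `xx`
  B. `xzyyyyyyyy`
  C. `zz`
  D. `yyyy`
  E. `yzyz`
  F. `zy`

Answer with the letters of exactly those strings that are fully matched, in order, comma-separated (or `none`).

D

A → no match
B → no match
C → no match
D → match
E → no match
F → no match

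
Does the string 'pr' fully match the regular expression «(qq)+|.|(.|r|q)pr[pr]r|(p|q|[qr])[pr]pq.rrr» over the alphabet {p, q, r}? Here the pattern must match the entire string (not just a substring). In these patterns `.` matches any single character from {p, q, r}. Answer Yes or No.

No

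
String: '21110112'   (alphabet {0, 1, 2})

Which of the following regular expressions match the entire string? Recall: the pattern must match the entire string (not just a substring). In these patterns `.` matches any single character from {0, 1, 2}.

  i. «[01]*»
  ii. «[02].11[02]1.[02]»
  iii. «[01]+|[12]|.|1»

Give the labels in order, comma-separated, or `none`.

ii

i → no match
ii → match
iii → no match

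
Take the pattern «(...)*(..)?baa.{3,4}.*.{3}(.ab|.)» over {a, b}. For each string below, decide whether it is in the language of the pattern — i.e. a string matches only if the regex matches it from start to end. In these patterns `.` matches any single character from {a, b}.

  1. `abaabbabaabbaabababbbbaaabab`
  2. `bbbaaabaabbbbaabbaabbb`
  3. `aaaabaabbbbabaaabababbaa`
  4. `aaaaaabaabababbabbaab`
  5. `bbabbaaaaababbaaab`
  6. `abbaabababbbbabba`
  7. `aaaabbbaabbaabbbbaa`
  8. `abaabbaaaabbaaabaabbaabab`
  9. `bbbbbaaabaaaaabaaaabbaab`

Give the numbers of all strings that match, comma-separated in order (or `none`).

1, 2, 3, 4, 6, 7, 8, 9

1 → match
2 → match
3 → match
4 → match
5 → no match
6 → match
7 → match
8 → match
9 → match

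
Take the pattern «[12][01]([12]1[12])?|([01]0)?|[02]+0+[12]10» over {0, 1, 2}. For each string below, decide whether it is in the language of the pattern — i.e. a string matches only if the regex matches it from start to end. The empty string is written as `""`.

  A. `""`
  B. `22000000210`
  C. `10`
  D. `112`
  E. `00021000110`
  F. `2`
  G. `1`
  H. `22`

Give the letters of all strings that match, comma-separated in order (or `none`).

A, B, C

A. `""` → match
B. `22000000210` → match
C. `10` → match
D. `112` → no match
E. `00021000110` → no match
F. `2` → no match
G. `1` → no match
H. `22` → no match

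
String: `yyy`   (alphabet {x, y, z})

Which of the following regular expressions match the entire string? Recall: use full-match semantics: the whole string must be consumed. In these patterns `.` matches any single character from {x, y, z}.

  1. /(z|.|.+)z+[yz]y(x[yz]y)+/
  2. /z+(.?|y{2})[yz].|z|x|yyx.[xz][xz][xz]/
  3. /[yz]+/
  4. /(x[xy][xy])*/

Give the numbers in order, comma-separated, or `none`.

3

1 → no match
2 → no match
3 → match
4 → no match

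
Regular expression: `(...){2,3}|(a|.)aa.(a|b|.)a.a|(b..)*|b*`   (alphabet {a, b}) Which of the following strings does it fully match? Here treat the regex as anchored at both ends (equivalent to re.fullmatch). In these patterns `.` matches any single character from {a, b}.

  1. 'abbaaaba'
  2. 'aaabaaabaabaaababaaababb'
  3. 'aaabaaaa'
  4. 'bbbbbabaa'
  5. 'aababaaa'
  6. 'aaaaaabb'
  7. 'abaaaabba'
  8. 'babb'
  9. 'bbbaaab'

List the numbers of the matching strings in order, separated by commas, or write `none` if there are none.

3, 4, 7

1 → no match
2 → no match
3 → match
4 → match
5 → no match
6 → no match
7 → match
8 → no match
9 → no match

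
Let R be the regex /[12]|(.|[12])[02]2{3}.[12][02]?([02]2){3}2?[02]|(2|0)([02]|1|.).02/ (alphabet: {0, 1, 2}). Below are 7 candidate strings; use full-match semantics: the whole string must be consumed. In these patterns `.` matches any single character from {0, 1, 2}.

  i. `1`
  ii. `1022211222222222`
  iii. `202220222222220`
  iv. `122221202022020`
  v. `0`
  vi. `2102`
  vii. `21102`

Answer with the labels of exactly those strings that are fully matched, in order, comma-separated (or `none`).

i. `1` → match
ii → match
iii → match
iv → no match
v. `0` → no match
vi. `2102` → no match
vii. `21102` → match

i, ii, iii, vii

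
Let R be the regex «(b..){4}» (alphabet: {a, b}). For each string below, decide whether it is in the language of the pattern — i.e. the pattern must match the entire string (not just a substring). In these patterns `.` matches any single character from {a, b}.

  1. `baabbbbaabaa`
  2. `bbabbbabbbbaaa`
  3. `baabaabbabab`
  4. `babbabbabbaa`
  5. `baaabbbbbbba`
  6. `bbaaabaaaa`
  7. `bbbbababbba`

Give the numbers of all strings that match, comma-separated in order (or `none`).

1 → match
2 → no match
3 → match
4 → match
5 → no match
6 → no match
7 → no match

1, 3, 4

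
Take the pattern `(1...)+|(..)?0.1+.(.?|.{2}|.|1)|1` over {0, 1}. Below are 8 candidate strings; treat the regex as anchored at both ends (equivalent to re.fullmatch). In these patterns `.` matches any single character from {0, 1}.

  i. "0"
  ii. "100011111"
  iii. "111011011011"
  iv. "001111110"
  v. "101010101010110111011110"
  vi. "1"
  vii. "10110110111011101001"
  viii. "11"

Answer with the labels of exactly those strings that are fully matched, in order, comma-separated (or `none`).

ii, iii, iv, v, vi

i → no match
ii → match
iii → match
iv → match
v → match
vi → match
vii → no match
viii → no match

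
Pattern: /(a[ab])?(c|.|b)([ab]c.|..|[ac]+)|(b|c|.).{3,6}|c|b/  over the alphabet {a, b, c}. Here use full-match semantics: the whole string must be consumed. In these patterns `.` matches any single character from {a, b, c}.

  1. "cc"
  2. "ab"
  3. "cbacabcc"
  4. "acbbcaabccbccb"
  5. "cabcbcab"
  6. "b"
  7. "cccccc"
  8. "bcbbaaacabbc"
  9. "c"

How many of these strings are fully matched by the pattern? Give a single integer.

4

1. "cc" → match
2. "ab" → no match
3. "cbacabcc" → no match
4 → no match
5. "cabcbcab" → no match
6. "b" → match
7. "cccccc" → match
8. "bcbbaaacabbc" → no match
9. "c" → match
Total matched: 4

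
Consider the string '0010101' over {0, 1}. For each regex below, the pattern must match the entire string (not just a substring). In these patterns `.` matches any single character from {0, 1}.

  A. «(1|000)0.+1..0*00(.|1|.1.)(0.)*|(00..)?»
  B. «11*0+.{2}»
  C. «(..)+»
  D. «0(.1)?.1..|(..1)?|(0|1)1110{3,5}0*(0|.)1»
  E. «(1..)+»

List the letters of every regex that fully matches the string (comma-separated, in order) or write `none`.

A → no match
B → no match — must start with '1'
C → no match
D → match
E → no match — must start with '1'

D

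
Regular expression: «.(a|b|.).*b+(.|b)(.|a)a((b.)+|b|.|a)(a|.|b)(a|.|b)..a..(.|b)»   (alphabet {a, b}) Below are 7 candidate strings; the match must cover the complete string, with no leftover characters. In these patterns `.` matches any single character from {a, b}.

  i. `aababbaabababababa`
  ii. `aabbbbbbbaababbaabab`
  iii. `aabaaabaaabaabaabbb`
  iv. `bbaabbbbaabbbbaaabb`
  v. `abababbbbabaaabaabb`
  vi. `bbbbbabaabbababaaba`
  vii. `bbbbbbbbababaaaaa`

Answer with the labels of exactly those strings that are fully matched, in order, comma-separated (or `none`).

ii, iii, iv, v

i → no match
ii → match
iii → match
iv → match
v → match
vi → no match
vii → no match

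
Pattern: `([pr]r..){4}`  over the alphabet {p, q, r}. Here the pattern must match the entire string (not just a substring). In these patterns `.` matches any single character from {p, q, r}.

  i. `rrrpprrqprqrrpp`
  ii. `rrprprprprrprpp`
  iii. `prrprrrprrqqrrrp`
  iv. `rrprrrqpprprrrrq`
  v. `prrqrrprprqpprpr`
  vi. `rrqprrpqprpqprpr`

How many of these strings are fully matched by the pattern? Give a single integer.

i → no match
ii → no match
iii → match
iv → match
v → match
vi → match
Total matched: 4

4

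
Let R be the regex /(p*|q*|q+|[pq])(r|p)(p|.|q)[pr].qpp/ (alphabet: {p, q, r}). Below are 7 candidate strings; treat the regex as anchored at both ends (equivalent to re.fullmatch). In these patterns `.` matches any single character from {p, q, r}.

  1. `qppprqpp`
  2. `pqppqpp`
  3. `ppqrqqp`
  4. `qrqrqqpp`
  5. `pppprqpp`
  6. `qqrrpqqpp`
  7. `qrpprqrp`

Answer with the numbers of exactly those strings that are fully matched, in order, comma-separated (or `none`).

1. `qppprqpp` → match
2. `pqppqpp` → match
3. `ppqrqqp` → no match — must end with `qpp`
4. `qrqrqqpp` → match
5. `pppprqpp` → match
6. `qqrrpqqpp` → match
7. `qrpprqrp` → no match — must end with `qpp`

1, 2, 4, 5, 6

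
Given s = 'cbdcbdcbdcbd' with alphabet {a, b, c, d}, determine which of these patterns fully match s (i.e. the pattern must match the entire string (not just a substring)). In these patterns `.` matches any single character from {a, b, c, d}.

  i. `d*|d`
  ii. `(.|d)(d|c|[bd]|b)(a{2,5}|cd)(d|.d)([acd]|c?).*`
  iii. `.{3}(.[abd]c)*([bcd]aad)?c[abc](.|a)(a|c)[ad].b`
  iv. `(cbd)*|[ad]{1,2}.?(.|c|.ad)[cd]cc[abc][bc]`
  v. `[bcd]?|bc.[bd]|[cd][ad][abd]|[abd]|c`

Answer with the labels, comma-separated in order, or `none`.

i → no match
ii → no match
iii → no match — must end with 'b'
iv → match
v → no match

iv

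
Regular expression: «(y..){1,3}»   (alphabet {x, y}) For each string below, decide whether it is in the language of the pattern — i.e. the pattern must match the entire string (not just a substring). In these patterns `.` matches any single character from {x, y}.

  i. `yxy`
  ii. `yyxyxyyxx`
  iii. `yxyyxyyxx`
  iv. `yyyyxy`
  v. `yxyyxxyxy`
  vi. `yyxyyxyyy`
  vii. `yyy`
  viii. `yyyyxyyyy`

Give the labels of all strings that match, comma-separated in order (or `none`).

i → match
ii → match
iii → match
iv → match
v → match
vi → match
vii → match
viii → match

i, ii, iii, iv, v, vi, vii, viii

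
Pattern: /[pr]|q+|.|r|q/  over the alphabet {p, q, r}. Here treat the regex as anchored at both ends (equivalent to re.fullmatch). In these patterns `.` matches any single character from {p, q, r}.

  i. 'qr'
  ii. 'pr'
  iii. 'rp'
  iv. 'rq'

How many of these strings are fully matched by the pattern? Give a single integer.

0

i → no match
ii → no match
iii → no match
iv → no match
Total matched: 0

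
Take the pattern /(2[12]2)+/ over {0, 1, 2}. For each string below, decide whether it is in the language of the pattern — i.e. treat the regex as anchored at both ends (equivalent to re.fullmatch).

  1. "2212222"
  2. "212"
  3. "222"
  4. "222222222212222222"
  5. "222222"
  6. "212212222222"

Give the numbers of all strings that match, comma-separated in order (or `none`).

2, 3, 4, 5, 6

1 → no match
2 → match
3 → match
4 → match
5 → match
6 → match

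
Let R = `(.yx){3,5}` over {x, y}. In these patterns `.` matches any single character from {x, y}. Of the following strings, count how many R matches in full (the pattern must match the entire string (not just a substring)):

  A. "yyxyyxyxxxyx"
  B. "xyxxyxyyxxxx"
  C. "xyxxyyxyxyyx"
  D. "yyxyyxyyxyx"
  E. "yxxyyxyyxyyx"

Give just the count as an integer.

0

A → no match
B → no match — must end with "yx"
C → no match
D → no match
E → no match
Total matched: 0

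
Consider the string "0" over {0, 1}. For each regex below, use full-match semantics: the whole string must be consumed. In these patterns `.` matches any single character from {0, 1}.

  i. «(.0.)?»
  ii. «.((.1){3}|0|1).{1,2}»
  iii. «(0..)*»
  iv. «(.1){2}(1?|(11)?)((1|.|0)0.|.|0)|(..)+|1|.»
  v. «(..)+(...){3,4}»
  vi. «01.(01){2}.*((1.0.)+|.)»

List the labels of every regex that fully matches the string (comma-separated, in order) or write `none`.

i → no match
ii → no match
iii → no match
iv → match
v → no match
vi → no match — must start with "01"

iv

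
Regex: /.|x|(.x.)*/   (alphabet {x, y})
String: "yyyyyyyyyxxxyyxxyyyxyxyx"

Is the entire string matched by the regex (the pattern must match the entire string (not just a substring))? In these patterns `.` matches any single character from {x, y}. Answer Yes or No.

No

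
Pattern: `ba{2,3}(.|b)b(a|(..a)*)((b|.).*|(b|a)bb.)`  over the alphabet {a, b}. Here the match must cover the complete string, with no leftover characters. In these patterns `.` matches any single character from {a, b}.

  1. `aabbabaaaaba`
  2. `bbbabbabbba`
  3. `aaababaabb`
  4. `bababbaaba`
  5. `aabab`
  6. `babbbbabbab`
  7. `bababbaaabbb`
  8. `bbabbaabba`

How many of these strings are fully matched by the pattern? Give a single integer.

0

1 → no match — must start with `ba`
2 → no match — must start with `ba`
3 → no match — must start with `ba`
4 → no match
5 → no match — must start with `ba`
6 → no match
7 → no match
8 → no match — must start with `ba`
Total matched: 0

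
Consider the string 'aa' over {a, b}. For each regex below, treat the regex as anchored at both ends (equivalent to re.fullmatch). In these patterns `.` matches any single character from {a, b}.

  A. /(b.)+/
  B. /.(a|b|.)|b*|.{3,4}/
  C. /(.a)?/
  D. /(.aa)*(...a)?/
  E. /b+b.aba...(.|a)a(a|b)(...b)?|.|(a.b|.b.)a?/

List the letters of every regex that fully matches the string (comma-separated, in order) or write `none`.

B, C

A → no match — must start with 'b'
B → match
C → match
D → no match
E → no match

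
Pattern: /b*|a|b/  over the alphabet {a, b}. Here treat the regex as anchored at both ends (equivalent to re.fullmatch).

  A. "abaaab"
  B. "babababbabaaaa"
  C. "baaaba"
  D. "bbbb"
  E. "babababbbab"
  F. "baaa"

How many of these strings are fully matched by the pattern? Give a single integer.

A → no match
B → no match
C → no match
D → match
E → no match
F → no match
Total matched: 1

1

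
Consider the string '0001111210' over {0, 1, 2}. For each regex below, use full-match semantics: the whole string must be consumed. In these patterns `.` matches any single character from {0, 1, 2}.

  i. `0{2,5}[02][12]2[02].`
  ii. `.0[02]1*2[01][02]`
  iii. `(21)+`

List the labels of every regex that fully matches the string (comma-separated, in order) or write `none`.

i → no match
ii → match
iii → no match — must start with '21'

ii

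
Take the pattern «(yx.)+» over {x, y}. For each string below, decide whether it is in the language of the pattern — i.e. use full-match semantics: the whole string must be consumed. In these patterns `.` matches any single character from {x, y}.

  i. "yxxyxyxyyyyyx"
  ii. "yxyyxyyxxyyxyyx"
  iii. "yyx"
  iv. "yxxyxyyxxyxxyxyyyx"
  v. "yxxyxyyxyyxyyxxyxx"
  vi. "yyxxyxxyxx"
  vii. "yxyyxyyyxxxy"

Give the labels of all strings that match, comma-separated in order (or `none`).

i → no match
ii → no match
iii → no match — must start with "yx"
iv → no match
v → match
vi → no match — must start with "yx"
vii → no match

v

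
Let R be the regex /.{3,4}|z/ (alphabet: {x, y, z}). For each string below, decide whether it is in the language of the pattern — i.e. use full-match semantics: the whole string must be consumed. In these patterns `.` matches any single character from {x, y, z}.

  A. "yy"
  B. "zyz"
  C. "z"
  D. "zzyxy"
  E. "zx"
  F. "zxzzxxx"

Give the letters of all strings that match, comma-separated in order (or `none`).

A → no match
B → match
C → match
D → no match
E → no match
F → no match

B, C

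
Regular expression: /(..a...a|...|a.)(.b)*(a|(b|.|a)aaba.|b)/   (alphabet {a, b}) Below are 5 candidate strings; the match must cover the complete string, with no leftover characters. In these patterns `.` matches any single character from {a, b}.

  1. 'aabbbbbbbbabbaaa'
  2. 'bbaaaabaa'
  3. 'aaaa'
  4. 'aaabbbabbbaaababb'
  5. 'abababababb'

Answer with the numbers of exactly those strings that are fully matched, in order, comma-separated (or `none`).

2, 3, 5

1 → no match
2 → match
3 → match
4 → no match
5 → match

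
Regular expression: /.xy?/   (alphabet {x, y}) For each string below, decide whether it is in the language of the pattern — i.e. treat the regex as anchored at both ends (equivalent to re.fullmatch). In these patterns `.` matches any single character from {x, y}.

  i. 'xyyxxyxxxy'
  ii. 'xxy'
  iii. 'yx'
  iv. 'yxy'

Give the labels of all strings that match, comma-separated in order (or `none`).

ii, iii, iv

i → no match
ii → match
iii → match
iv → match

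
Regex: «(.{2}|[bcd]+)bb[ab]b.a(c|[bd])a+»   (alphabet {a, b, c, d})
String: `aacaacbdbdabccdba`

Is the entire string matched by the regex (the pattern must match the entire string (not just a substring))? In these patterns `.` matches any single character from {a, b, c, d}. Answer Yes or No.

No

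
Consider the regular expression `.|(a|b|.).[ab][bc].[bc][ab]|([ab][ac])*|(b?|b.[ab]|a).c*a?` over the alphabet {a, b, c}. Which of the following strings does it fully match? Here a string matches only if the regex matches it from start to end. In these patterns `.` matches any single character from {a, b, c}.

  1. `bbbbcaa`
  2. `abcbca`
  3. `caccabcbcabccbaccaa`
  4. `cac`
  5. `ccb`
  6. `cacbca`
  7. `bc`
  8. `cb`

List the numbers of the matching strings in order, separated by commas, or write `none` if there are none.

1 → no match
2 → no match
3 → no match
4 → no match
5 → no match
6 → no match
7 → match
8 → no match

7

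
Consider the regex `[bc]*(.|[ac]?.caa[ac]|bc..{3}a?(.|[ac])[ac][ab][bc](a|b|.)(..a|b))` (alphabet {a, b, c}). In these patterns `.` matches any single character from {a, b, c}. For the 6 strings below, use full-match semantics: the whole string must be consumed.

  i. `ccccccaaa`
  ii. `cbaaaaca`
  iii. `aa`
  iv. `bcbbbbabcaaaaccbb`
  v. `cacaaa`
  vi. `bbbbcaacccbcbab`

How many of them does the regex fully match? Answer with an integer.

2

i → match
ii → no match
iii → no match
iv → no match
v → match
vi → no match
Total matched: 2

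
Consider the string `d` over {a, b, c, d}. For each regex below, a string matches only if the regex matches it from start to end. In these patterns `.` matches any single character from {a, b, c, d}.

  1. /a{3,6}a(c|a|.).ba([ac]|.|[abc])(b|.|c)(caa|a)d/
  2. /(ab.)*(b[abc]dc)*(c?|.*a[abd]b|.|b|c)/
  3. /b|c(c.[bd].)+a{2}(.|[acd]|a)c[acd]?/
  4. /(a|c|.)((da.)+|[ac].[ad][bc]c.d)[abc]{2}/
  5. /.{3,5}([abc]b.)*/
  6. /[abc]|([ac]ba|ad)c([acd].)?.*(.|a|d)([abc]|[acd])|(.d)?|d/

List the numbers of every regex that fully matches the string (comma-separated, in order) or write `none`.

2, 6

1 → no match — must start with `a`
2 → match
3 → no match
4 → no match
5 → no match
6 → match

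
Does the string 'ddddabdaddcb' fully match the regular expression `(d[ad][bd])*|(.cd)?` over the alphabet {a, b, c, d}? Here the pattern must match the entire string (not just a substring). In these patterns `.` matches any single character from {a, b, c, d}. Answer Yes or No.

No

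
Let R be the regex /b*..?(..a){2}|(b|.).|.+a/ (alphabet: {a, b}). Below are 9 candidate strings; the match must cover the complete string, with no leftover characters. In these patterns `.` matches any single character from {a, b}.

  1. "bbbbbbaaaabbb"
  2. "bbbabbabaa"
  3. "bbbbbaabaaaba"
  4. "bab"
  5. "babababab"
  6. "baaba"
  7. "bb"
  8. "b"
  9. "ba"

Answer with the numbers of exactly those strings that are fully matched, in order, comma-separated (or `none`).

2, 3, 6, 7, 9

1 → no match
2 → match
3 → match
4 → no match
5 → no match
6 → match
7 → match
8 → no match
9 → match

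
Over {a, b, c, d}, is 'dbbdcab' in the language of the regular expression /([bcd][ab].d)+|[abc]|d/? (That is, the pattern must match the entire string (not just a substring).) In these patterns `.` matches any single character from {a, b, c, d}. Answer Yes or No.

No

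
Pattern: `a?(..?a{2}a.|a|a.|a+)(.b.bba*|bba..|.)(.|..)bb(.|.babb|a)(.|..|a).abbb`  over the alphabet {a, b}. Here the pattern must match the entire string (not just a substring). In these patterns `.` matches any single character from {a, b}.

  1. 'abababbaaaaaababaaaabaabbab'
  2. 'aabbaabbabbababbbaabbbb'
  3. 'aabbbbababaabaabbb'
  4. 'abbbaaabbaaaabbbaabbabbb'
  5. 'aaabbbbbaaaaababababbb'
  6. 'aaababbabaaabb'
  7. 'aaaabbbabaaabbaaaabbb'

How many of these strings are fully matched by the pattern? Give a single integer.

1

1 → no match — must end with 'abbb'
2 → no match — must end with 'abbb'
3 → no match
4 → no match
5 → no match
6 → no match — must end with 'abbb'
7 → match
Total matched: 1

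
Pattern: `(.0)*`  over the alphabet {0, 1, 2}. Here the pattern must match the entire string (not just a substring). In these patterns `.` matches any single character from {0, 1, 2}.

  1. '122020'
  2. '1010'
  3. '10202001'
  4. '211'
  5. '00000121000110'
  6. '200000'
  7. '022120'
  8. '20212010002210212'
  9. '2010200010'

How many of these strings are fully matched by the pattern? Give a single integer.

1. '122020' → no match
2. '1010' → match
3. '10202001' → no match
4. '211' → no match
5 → no match
6. '200000' → match
7. '022120' → no match
8 → no match
9. '2010200010' → match
Total matched: 3

3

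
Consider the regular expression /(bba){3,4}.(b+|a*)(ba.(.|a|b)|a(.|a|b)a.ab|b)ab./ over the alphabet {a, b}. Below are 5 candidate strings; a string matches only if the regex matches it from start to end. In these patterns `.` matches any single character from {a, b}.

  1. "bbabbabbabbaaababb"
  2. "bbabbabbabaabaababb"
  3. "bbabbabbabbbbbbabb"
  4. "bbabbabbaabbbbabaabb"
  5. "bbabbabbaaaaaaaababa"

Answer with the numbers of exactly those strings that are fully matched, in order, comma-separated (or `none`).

1 → match
2 → match
3 → match
4 → match
5 → match

1, 2, 3, 4, 5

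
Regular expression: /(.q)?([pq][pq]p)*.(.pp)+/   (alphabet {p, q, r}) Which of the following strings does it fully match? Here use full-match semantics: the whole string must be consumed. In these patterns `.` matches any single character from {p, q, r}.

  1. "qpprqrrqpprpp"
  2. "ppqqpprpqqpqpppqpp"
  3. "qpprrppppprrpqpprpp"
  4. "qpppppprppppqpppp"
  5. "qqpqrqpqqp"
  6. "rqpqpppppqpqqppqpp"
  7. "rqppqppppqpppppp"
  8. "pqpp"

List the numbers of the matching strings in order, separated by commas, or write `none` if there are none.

1 → no match
2 → no match
3 → no match
4 → no match
5. "qqpqrqpqqp" → no match — must end with "pp"
6 → match
7 → no match
8. "pqpp" → match

6, 8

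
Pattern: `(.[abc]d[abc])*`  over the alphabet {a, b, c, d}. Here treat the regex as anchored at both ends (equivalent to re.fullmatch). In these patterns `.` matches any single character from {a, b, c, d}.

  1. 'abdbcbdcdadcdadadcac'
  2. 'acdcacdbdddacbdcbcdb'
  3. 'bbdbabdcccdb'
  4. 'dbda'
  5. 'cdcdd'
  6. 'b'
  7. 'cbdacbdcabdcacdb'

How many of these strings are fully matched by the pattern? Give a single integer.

3

1 → no match
2 → no match
3 → match
4 → match
5 → no match
6 → no match
7 → match
Total matched: 3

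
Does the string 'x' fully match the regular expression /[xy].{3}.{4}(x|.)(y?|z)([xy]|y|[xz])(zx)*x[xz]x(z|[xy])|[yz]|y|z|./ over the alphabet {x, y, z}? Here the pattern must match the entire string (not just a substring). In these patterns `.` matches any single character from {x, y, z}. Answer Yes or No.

Yes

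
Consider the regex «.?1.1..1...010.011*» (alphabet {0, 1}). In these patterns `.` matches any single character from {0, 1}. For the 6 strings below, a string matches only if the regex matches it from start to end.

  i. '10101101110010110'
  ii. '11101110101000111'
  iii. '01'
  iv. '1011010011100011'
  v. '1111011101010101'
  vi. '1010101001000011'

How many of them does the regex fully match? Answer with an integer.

2

i → no match
ii → match
iii → no match
iv → no match
v → match
vi → no match
Total matched: 2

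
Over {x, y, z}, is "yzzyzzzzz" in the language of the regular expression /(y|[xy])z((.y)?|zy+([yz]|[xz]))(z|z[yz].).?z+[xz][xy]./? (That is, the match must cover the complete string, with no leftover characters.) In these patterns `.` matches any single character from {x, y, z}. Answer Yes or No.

No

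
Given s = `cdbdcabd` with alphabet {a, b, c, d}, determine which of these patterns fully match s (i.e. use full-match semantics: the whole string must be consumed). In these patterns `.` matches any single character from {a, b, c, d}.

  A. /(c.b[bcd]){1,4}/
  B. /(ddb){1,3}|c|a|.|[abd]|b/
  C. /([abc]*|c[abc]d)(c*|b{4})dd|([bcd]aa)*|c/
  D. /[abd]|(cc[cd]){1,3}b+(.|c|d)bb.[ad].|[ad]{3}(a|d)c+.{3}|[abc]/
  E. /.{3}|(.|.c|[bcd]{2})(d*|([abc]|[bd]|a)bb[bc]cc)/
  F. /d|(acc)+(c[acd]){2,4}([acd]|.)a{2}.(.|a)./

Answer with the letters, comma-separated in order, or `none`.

A

A → match
B → no match
C → no match
D → no match
E → no match
F → no match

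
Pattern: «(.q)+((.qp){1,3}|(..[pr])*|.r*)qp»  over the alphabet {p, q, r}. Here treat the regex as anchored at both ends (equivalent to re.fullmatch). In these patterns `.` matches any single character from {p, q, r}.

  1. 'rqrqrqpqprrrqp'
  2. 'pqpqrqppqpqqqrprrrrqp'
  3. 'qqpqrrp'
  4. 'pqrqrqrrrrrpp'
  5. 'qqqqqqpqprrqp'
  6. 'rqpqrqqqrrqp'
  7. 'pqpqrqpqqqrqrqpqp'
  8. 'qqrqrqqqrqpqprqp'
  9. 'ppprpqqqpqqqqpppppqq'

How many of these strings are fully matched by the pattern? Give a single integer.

5

1 → match
2 → no match
3 → no match — must end with 'qp'
4 → no match — must end with 'qp'
5 → match
6 → match
7 → match
8 → match
9 → no match — must end with 'qp'
Total matched: 5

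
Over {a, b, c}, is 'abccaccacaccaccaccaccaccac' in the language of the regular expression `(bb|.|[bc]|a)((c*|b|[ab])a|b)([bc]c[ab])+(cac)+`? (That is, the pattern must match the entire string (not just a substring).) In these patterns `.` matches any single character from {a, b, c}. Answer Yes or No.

Yes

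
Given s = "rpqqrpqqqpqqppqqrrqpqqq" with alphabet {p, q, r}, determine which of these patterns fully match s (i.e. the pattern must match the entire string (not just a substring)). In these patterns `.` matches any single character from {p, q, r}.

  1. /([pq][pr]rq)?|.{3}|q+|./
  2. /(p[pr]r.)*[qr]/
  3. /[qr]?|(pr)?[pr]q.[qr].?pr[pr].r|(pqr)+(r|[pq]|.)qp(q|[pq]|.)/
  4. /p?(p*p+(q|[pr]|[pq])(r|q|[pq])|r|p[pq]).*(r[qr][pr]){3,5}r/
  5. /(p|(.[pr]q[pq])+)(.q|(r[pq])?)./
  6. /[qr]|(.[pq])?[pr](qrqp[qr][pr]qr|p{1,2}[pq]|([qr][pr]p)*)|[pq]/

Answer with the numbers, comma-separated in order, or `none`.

1 → no match
2 → no match
3 → no match
4 → no match — must end with "r"
5 → match
6 → no match

5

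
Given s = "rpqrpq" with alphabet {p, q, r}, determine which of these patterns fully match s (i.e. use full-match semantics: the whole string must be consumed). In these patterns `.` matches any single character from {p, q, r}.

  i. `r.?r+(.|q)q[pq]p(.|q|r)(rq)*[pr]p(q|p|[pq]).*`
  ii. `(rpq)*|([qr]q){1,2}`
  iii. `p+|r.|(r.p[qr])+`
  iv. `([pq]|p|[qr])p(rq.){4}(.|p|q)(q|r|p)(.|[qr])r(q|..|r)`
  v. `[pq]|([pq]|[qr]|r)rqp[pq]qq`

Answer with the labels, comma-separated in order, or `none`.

i → no match
ii → match
iii → no match
iv → no match
v → no match

ii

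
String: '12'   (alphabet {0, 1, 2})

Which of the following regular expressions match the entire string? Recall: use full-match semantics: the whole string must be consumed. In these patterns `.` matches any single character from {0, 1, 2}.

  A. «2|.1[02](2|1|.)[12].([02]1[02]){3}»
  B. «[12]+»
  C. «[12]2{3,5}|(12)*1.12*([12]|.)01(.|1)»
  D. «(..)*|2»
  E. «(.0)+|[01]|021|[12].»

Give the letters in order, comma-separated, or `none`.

B, D, E

A → no match
B → match
C → no match
D → match
E → match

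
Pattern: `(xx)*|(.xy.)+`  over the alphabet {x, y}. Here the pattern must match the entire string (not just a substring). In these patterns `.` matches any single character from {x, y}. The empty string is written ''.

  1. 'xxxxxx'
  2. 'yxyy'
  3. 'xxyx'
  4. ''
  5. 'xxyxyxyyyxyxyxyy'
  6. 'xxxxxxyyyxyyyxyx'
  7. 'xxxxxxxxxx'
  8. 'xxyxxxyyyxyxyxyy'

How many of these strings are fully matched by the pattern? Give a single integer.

1 → match
2 → match
3 → match
4 → match
5 → match
6 → no match
7 → match
8 → match
Total matched: 7

7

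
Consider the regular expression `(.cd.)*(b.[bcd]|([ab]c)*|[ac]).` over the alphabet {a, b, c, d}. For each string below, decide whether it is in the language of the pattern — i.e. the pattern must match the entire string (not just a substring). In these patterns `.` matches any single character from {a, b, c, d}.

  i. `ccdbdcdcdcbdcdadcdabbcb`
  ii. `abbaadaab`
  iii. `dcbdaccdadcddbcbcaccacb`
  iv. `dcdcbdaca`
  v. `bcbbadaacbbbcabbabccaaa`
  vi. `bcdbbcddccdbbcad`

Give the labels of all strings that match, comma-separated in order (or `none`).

i → no match
ii. `abbaadaab` → no match
iii → no match
iv. `dcdcbdaca` → no match
v → no match
vi → no match

none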